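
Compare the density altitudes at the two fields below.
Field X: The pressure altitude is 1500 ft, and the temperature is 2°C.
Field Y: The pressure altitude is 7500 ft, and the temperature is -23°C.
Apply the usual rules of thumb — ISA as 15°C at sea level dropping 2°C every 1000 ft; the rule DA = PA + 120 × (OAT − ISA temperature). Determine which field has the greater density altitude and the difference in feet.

Field X: ISA temp = 12°C, deviation -10°C, DA = 1500 + 120 × (-10) = 300 ft.
Field Y: ISA temp = 0°C, deviation -23°C, DA = 7500 + 120 × (-23) = 4740 ft.
Field Y is higher by 4740 − 300 = 4440 ft.

Field Y by 4440 ft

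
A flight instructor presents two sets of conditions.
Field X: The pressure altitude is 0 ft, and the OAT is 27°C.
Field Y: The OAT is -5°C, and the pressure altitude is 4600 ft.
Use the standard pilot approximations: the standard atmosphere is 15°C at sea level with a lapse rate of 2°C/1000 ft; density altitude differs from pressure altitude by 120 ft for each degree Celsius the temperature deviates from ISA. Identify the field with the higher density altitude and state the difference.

Field X: ISA temp = 15°C, deviation +12°C, DA = 0 + 120 × 12 = 1440 ft.
Field Y: ISA temp = 5.8°C, deviation -10.8°C, DA = 4600 + 120 × (-10.8) = 3304 ft.
Field Y is higher by 3304 − 1440 = 1864 ft.

Field Y by 1864 ft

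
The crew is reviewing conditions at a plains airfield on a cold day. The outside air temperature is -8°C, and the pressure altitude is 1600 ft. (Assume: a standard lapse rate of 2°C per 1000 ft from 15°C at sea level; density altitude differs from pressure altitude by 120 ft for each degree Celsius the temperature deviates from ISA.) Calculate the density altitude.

-776 ft

ISA temperature at 1600 ft = 15 − 2 × (1600/1000) = 11.8°C.
ISA deviation = -8 − 11.8 = -19.8°C.
Density altitude = 1600 + 120 × (-19.8) = 1600 + (-2376) = -776 ft.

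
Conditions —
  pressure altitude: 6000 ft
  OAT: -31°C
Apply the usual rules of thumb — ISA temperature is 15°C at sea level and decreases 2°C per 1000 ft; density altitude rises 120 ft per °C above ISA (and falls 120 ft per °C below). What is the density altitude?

1920 ft

ISA temperature at 6000 ft = 15 − 2 × (6000/1000) = 3°C.
ISA deviation = -31 − 3 = -34°C.
Density altitude = 6000 + 120 × (-34) = 6000 + (-4080) = 1920 ft.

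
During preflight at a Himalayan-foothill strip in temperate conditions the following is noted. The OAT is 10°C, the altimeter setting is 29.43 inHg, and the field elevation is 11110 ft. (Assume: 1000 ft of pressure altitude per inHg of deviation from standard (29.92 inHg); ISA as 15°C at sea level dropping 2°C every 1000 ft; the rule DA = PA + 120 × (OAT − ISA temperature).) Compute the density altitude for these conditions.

13784 ft

Pressure altitude = 11110 + (29.92 − 29.43) × 1000 = 11110 + (+490) = 11600 ft.
ISA temperature at 11600 ft = 15 − 2 × (11600/1000) = -8.2°C.
ISA deviation = 10 − (-8.2) = +18.2°C.
Density altitude = 11600 + 120 × (18.2) = 13784 ft.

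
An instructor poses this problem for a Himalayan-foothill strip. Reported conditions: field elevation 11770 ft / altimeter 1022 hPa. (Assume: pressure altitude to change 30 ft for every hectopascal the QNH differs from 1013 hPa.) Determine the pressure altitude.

11500 ft

Pressure correction = (1013 − 1022) × 30 = -270 ft.
Pressure altitude = 11770 + (-270) = 11500 ft.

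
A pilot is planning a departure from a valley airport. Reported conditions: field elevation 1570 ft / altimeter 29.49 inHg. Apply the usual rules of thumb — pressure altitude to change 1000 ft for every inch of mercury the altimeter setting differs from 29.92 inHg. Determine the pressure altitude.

2000 ft

Pressure correction = (29.92 − 29.49) × 1000 = +430 ft.
Pressure altitude = 1570 + (+430) = 2000 ft.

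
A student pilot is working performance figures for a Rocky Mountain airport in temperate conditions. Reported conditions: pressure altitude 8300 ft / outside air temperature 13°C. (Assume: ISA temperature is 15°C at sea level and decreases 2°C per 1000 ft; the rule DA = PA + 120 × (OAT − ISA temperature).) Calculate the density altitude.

10052 ft

ISA temperature at 8300 ft = 15 − 2 × (8300/1000) = -1.6°C.
ISA deviation = 13 − (-1.6) = +14.6°C.
Density altitude = 8300 + 120 × (14.6) = 8300 + (+1752) = 10052 ft.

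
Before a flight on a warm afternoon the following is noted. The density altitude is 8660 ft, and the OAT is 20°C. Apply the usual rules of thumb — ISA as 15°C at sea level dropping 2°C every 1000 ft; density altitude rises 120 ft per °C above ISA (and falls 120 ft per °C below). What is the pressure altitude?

DA = PA + 120 × (OAT − (15 − 2·PA/1000)) = PA + 120·OAT − 1800 + 0.24·PA = 1.24·PA + 120·OAT − 1800.
So 1.24·PA = 8660 − 120 × 20 + 1800 = 8060.
PA = 8060 / 1.24 = 6500 ft.

6500 ft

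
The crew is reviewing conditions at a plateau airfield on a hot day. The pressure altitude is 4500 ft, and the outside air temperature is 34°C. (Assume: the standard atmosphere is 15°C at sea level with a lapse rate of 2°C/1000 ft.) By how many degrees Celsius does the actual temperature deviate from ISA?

ISA+28°C

ISA temperature at 4500 ft = 15 − 2 × (4500/1000) = 6°C.
Deviation = OAT − ISA = 34 − 6 = +28°C.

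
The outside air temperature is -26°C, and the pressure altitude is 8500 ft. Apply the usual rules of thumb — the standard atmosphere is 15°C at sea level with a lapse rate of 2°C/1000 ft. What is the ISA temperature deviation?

ISA temperature at 8500 ft = 15 − 2 × (8500/1000) = -2°C.
Deviation = OAT − ISA = -26 − (-2) = -24°C.

ISA-24°C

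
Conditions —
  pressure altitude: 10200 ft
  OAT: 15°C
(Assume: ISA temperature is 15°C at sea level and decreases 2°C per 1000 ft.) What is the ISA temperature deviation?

ISA+20.4°C

ISA temperature at 10200 ft = 15 − 2 × (10200/1000) = -5.4°C.
Deviation = OAT − ISA = 15 − (-5.4) = +20.4°C.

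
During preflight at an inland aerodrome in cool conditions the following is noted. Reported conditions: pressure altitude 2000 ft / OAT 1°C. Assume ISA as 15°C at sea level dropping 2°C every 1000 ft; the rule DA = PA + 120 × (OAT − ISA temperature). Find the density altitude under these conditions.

ISA temperature at 2000 ft = 15 − 2 × (2000/1000) = 11°C.
ISA deviation = 1 − 11 = -10°C.
Density altitude = 2000 + 120 × (-10) = 2000 + (-1200) = 800 ft.

800 ft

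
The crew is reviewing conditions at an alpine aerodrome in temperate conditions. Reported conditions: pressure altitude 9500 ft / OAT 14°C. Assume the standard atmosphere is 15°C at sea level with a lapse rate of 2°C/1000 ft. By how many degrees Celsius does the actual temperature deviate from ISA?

ISA+18°C

ISA temperature at 9500 ft = 15 − 2 × (9500/1000) = -4°C.
Deviation = OAT − ISA = 14 − (-4) = +18°C.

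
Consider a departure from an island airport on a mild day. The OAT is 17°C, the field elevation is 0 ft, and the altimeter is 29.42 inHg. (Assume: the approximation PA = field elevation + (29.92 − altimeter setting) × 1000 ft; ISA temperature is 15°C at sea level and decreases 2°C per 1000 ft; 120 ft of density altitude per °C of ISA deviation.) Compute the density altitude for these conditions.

Pressure altitude = 0 + (29.92 − 29.42) × 1000 = 0 + (+500) = 500 ft.
ISA temperature at 500 ft = 15 − 2 × (500/1000) = 14°C.
ISA deviation = 17 − 14 = +3°C.
Density altitude = 500 + 120 × (3) = 860 ft.

860 ft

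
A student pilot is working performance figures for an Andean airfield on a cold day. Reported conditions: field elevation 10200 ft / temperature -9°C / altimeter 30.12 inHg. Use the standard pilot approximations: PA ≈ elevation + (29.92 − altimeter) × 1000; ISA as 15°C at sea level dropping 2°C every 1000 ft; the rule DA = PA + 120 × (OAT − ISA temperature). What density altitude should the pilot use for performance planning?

Pressure altitude = 10200 + (29.92 − 30.12) × 1000 = 10200 + (-200) = 10000 ft.
ISA temperature at 10000 ft = 15 − 2 × (10000/1000) = -5°C.
ISA deviation = -9 − (-5) = -4°C.
Density altitude = 10000 + 120 × (-4) = 9520 ft.

9520 ft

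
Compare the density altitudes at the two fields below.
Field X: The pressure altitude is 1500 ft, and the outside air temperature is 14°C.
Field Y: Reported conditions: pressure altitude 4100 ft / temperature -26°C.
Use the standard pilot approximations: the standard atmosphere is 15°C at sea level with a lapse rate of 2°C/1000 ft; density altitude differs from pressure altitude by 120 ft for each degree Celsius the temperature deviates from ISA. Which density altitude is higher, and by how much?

Field X by 1576 ft

Field X: ISA temp = 12°C, deviation +2°C, DA = 1500 + 120 × 2 = 1740 ft.
Field Y: ISA temp = 6.8°C, deviation -32.8°C, DA = 4100 + 120 × (-32.8) = 164 ft.
Field X is higher by 1740 − 164 = 1576 ft.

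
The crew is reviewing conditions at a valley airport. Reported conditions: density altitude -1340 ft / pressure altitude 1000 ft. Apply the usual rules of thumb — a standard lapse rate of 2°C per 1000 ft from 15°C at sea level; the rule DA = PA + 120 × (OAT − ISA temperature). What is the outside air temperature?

Density altitude − pressure altitude = -1340 − 1000 = -2340 ft.
At 120 ft/°C that is an ISA deviation of -2340/120 = -19.5°C.
ISA temperature at 1000 ft = 15 − 2 × (1000/1000) = 13°C.
OAT = ISA + deviation = 13 + (-19.5) = -6.5°C.

-6.5°C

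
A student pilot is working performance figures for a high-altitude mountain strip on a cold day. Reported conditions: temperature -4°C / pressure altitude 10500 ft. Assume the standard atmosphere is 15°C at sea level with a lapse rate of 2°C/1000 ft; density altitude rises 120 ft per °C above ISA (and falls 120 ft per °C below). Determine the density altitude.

ISA temperature at 10500 ft = 15 − 2 × (10500/1000) = -6°C.
ISA deviation = -4 − (-6) = +2°C.
Density altitude = 10500 + 120 × (2) = 10500 + (+240) = 10740 ft.

10740 ft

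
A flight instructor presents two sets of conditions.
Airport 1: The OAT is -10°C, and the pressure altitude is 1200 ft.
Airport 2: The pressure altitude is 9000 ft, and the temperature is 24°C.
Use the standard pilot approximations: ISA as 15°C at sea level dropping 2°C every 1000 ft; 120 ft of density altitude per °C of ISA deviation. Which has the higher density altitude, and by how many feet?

Airport 1: ISA temp = 12.6°C, deviation -22.6°C, DA = 1200 + 120 × (-22.6) = -1512 ft.
Airport 2: ISA temp = -3°C, deviation +27°C, DA = 9000 + 120 × 27 = 12240 ft.
Airport 2 is higher by 12240 − (-1512) = 13752 ft.

Airport 2 by 13752 ft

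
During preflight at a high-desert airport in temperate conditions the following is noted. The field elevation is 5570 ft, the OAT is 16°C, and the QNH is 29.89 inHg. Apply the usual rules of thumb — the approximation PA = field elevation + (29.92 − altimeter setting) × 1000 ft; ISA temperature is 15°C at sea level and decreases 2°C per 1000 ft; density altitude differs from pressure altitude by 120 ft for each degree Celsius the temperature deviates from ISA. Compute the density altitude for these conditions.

Pressure altitude = 5570 + (29.92 − 29.89) × 1000 = 5570 + (+30) = 5600 ft.
ISA temperature at 5600 ft = 15 − 2 × (5600/1000) = 3.8°C.
ISA deviation = 16 − 3.8 = +12.2°C.
Density altitude = 5600 + 120 × (12.2) = 7064 ft.

7064 ft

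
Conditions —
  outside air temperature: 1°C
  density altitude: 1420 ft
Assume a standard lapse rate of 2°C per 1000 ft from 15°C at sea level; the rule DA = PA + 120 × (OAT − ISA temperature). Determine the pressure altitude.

DA = PA + 120 × (OAT − (15 − 2·PA/1000)) = PA + 120·OAT − 1800 + 0.24·PA = 1.24·PA + 120·OAT − 1800.
So 1.24·PA = 1420 − 120 × 1 + 1800 = 3100.
PA = 3100 / 1.24 = 2500 ft.

2500 ft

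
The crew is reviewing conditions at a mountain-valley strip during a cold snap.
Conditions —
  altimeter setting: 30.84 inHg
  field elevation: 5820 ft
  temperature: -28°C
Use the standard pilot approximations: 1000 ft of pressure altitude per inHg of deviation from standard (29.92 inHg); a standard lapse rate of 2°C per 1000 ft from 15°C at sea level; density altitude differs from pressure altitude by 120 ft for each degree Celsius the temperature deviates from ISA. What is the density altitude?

Pressure altitude = 5820 + (29.92 − 30.84) × 1000 = 5820 + (-920) = 4900 ft.
ISA temperature at 4900 ft = 15 − 2 × (4900/1000) = 5.2°C.
ISA deviation = -28 − 5.2 = -33.2°C.
Density altitude = 4900 + 120 × (-33.2) = 916 ft.

916 ft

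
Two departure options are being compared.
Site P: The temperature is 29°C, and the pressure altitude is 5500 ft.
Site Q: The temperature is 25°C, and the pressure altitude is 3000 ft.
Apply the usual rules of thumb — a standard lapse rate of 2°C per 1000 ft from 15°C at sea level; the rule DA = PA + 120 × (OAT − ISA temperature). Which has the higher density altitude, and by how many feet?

Site P by 3580 ft

Site P: ISA temp = 4°C, deviation +25°C, DA = 5500 + 120 × 25 = 8500 ft.
Site Q: ISA temp = 9°C, deviation +16°C, DA = 3000 + 120 × 16 = 4920 ft.
Site P is higher by 8500 − 4920 = 3580 ft.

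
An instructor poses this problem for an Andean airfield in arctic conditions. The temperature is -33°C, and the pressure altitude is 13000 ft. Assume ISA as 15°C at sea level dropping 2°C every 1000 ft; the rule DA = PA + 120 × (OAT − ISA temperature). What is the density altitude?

10360 ft

ISA temperature at 13000 ft = 15 − 2 × (13000/1000) = -11°C.
ISA deviation = -33 − (-11) = -22°C.
Density altitude = 13000 + 120 × (-22) = 13000 + (-2640) = 10360 ft.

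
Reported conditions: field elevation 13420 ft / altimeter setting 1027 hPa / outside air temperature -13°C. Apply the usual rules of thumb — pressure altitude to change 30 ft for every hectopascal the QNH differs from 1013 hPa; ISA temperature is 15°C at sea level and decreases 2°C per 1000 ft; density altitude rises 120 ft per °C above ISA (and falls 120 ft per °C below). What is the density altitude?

12760 ft

Pressure altitude = 13420 + (1013 − 1027) × 30 = 13420 + (-420) = 13000 ft.
ISA temperature at 13000 ft = 15 − 2 × (13000/1000) = -11°C.
ISA deviation = -13 − (-11) = -2°C.
Density altitude = 13000 + 120 × (-2) = 12760 ft.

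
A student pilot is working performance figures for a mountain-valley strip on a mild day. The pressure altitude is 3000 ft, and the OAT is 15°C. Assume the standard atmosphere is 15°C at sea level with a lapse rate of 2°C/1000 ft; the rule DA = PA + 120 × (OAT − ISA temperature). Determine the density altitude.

ISA temperature at 3000 ft = 15 − 2 × (3000/1000) = 9°C.
ISA deviation = 15 − 9 = +6°C.
Density altitude = 3000 + 120 × (6) = 3000 + (+720) = 3720 ft.

3720 ft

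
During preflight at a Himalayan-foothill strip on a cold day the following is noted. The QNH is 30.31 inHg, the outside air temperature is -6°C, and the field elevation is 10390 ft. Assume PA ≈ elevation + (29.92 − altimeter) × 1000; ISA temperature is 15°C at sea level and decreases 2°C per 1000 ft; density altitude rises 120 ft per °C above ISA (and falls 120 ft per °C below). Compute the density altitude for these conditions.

Pressure altitude = 10390 + (29.92 − 30.31) × 1000 = 10390 + (-390) = 10000 ft.
ISA temperature at 10000 ft = 15 − 2 × (10000/1000) = -5°C.
ISA deviation = -6 − (-5) = -1°C.
Density altitude = 10000 + 120 × (-1) = 9880 ft.

9880 ft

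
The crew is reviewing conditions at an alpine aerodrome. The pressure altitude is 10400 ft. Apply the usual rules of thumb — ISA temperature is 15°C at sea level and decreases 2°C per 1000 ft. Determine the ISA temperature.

ISA temperature = 15 − 2 × (10400/1000) = 15 − 20.8 = -5.8°C.

-5.8°C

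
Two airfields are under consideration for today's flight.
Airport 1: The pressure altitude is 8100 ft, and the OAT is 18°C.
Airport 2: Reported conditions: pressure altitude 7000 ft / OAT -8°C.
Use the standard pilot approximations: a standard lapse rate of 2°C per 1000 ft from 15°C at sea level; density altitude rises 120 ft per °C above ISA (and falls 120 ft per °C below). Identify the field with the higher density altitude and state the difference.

Airport 1 by 4484 ft

Airport 1: ISA temp = -1.2°C, deviation +19.2°C, DA = 8100 + 120 × 19.2 = 10404 ft.
Airport 2: ISA temp = 1°C, deviation -9°C, DA = 7000 + 120 × (-9) = 5920 ft.
Airport 1 is higher by 10404 − 5920 = 4484 ft.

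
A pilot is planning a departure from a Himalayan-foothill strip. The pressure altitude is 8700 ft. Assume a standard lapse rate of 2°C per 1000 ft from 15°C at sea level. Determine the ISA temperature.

ISA temperature = 15 − 2 × (8700/1000) = 15 − 17.4 = -2.4°C.

-2.4°C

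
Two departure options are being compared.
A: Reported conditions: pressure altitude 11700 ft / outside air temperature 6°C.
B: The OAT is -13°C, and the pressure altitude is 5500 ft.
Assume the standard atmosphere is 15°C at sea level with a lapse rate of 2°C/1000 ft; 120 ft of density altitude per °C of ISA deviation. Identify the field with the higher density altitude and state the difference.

A: ISA temp = -8.4°C, deviation +14.4°C, DA = 11700 + 120 × 14.4 = 13428 ft.
B: ISA temp = 4°C, deviation -17°C, DA = 5500 + 120 × (-17) = 3460 ft.
A is higher by 13428 − 3460 = 9968 ft.

A by 9968 ft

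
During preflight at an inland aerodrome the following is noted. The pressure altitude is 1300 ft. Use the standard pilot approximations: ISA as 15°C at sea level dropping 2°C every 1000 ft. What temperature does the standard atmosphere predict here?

12.4°C

ISA temperature = 15 − 2 × (1300/1000) = 15 − 2.6 = 12.4°C.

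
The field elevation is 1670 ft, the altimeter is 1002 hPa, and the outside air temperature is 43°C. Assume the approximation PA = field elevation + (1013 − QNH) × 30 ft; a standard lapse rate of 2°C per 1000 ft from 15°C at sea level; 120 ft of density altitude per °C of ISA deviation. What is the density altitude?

Pressure altitude = 1670 + (1013 − 1002) × 30 = 1670 + (+330) = 2000 ft.
ISA temperature at 2000 ft = 15 − 2 × (2000/1000) = 11°C.
ISA deviation = 43 − 11 = +32°C.
Density altitude = 2000 + 120 × (32) = 5840 ft.

5840 ft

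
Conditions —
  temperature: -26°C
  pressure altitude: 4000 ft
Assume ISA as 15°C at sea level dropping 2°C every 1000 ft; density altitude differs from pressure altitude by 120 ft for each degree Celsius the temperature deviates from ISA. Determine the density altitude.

ISA temperature at 4000 ft = 15 − 2 × (4000/1000) = 7°C.
ISA deviation = -26 − 7 = -33°C.
Density altitude = 4000 + 120 × (-33) = 4000 + (-3960) = 40 ft.

40 ft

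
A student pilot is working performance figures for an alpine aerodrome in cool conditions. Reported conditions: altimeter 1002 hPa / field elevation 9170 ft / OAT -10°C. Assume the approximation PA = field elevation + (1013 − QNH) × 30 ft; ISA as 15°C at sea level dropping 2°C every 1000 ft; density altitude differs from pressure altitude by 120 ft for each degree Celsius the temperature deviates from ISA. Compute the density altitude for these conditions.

Pressure altitude = 9170 + (1013 − 1002) × 30 = 9170 + (+330) = 9500 ft.
ISA temperature at 9500 ft = 15 − 2 × (9500/1000) = -4°C.
ISA deviation = -10 − (-4) = -6°C.
Density altitude = 9500 + 120 × (-6) = 8780 ft.

8780 ft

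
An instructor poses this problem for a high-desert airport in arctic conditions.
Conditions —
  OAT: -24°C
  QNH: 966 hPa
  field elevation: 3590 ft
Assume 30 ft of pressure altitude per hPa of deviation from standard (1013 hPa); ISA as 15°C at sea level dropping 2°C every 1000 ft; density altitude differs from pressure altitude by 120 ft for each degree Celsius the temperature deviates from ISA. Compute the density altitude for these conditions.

1520 ft

Pressure altitude = 3590 + (1013 − 966) × 30 = 3590 + (+1410) = 5000 ft.
ISA temperature at 5000 ft = 15 − 2 × (5000/1000) = 5°C.
ISA deviation = -24 − 5 = -29°C.
Density altitude = 5000 + 120 × (-29) = 1520 ft.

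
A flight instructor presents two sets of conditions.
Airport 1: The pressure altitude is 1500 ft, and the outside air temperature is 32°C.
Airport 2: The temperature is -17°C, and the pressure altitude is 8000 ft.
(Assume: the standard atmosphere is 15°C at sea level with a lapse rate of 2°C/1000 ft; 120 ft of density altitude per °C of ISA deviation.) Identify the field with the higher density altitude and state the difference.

Airport 2 by 2180 ft

Airport 1: ISA temp = 12°C, deviation +20°C, DA = 1500 + 120 × 20 = 3900 ft.
Airport 2: ISA temp = -1°C, deviation -16°C, DA = 8000 + 120 × (-16) = 6080 ft.
Airport 2 is higher by 6080 − 3900 = 2180 ft.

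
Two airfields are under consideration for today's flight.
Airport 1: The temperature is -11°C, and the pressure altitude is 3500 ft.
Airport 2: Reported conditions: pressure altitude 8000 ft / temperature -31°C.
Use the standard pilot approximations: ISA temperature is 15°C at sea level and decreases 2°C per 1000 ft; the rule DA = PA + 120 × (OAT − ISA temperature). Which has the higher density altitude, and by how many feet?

Airport 2 by 3180 ft

Airport 1: ISA temp = 8°C, deviation -19°C, DA = 3500 + 120 × (-19) = 1220 ft.
Airport 2: ISA temp = -1°C, deviation -30°C, DA = 8000 + 120 × (-30) = 4400 ft.
Airport 2 is higher by 4400 − 1220 = 3180 ft.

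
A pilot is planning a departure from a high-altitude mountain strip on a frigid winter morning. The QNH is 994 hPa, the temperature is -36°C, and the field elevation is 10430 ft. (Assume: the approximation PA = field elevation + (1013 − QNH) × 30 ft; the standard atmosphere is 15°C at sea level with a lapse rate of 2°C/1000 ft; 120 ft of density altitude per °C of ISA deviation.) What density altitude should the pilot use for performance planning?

Pressure altitude = 10430 + (1013 − 994) × 30 = 10430 + (+570) = 11000 ft.
ISA temperature at 11000 ft = 15 − 2 × (11000/1000) = -7°C.
ISA deviation = -36 − (-7) = -29°C.
Density altitude = 11000 + 120 × (-29) = 7520 ft.

7520 ft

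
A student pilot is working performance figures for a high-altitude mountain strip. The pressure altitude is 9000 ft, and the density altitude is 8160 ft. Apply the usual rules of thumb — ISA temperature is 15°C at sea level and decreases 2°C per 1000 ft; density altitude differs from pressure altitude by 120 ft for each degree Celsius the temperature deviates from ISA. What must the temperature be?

-10°C

Density altitude − pressure altitude = 8160 − 9000 = -840 ft.
At 120 ft/°C that is an ISA deviation of -840/120 = -7°C.
ISA temperature at 9000 ft = 15 − 2 × (9000/1000) = -3°C.
OAT = ISA + deviation = -3 + (-7) = -10°C.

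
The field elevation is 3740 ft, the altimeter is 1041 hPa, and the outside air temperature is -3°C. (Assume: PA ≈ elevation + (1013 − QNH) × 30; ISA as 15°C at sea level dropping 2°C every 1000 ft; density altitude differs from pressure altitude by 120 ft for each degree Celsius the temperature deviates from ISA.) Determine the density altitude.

1436 ft

Pressure altitude = 3740 + (1013 − 1041) × 30 = 3740 + (-840) = 2900 ft.
ISA temperature at 2900 ft = 15 − 2 × (2900/1000) = 9.2°C.
ISA deviation = -3 − 9.2 = -12.2°C.
Density altitude = 2900 + 120 × (-12.2) = 1436 ft.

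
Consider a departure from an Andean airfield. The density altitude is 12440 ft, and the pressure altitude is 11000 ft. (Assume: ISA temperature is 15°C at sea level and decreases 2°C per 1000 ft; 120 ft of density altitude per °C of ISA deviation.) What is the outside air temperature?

5°C

Density altitude − pressure altitude = 12440 − 11000 = +1440 ft.
At 120 ft/°C that is an ISA deviation of 1440/120 = +12°C.
ISA temperature at 11000 ft = 15 − 2 × (11000/1000) = -7°C.
OAT = ISA + deviation = -7 + (+12) = 5°C.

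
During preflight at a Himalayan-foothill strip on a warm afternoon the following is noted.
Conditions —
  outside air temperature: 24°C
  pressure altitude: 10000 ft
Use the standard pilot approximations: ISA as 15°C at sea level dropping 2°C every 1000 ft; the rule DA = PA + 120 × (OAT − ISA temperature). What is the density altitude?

ISA temperature at 10000 ft = 15 − 2 × (10000/1000) = -5°C.
ISA deviation = 24 − (-5) = +29°C.
Density altitude = 10000 + 120 × (29) = 10000 + (+3480) = 13480 ft.

13480 ft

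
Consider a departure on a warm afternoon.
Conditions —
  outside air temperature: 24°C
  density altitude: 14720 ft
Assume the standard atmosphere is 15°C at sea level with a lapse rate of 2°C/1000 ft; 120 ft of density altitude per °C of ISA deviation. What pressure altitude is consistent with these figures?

DA = PA + 120 × (OAT − (15 − 2·PA/1000)) = PA + 120·OAT − 1800 + 0.24·PA = 1.24·PA + 120·OAT − 1800.
So 1.24·PA = 14720 − 120 × 24 + 1800 = 13640.
PA = 13640 / 1.24 = 11000 ft.

11000 ft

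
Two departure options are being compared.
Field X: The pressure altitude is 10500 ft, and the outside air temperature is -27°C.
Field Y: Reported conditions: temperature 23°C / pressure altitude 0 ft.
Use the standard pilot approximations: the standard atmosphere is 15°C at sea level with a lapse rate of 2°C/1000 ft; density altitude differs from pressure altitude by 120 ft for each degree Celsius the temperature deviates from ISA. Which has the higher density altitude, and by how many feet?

Field X by 7020 ft

Field X: ISA temp = -6°C, deviation -21°C, DA = 10500 + 120 × (-21) = 7980 ft.
Field Y: ISA temp = 15°C, deviation +8°C, DA = 0 + 120 × 8 = 960 ft.
Field X is higher by 7980 − 960 = 7020 ft.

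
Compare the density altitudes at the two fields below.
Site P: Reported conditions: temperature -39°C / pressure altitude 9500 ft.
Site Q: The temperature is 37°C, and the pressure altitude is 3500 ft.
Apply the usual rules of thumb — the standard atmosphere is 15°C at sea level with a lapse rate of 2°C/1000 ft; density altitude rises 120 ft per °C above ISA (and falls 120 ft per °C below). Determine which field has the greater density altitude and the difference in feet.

Site P: ISA temp = -4°C, deviation -35°C, DA = 9500 + 120 × (-35) = 5300 ft.
Site Q: ISA temp = 8°C, deviation +29°C, DA = 3500 + 120 × 29 = 6980 ft.
Site Q is higher by 6980 − 5300 = 1680 ft.

Site Q by 1680 ft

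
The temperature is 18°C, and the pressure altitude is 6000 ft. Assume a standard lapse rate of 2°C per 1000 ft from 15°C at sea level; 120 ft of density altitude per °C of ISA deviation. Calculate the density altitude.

7800 ft

ISA temperature at 6000 ft = 15 − 2 × (6000/1000) = 3°C.
ISA deviation = 18 − 3 = +15°C.
Density altitude = 6000 + 120 × (15) = 6000 + (+1800) = 7800 ft.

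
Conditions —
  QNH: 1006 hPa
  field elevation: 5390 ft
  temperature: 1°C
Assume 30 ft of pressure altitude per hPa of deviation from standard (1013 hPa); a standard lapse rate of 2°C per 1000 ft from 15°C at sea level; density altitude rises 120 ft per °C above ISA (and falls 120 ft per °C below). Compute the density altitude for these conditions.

Pressure altitude = 5390 + (1013 − 1006) × 30 = 5390 + (+210) = 5600 ft.
ISA temperature at 5600 ft = 15 − 2 × (5600/1000) = 3.8°C.
ISA deviation = 1 − 3.8 = -2.8°C.
Density altitude = 5600 + 120 × (-2.8) = 5264 ft.

5264 ft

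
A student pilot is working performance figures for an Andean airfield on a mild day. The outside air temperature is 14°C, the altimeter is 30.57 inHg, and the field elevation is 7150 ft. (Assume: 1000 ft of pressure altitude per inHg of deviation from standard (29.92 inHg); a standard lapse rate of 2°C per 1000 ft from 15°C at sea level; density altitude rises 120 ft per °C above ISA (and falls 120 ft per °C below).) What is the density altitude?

7940 ft

Pressure altitude = 7150 + (29.92 − 30.57) × 1000 = 7150 + (-650) = 6500 ft.
ISA temperature at 6500 ft = 15 − 2 × (6500/1000) = 2°C.
ISA deviation = 14 − 2 = +12°C.
Density altitude = 6500 + 120 × (12) = 7940 ft.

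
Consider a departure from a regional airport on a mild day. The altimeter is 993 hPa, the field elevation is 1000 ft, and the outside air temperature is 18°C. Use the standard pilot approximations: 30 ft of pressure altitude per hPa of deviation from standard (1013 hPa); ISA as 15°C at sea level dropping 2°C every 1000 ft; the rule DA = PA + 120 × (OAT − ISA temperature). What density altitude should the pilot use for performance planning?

Pressure altitude = 1000 + (1013 − 993) × 30 = 1000 + (+600) = 1600 ft.
ISA temperature at 1600 ft = 15 − 2 × (1600/1000) = 11.8°C.
ISA deviation = 18 − 11.8 = +6.2°C.
Density altitude = 1600 + 120 × (6.2) = 2344 ft.

2344 ft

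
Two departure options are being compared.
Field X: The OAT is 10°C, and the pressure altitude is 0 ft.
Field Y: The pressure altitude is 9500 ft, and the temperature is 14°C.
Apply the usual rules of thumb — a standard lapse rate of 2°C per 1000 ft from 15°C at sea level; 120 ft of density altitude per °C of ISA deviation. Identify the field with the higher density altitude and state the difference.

Field X: ISA temp = 15°C, deviation -5°C, DA = 0 + 120 × (-5) = -600 ft.
Field Y: ISA temp = -4°C, deviation +18°C, DA = 9500 + 120 × 18 = 11660 ft.
Field Y is higher by 11660 − (-600) = 12260 ft.

Field Y by 12260 ft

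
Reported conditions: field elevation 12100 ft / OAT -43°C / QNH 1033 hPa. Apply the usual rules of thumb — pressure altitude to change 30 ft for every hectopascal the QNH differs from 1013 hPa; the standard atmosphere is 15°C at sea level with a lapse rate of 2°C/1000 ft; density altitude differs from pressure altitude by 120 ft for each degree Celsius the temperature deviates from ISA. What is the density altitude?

7300 ft

Pressure altitude = 12100 + (1013 − 1033) × 30 = 12100 + (-600) = 11500 ft.
ISA temperature at 11500 ft = 15 − 2 × (11500/1000) = -8°C.
ISA deviation = -43 − (-8) = -35°C.
Density altitude = 11500 + 120 × (-35) = 7300 ft.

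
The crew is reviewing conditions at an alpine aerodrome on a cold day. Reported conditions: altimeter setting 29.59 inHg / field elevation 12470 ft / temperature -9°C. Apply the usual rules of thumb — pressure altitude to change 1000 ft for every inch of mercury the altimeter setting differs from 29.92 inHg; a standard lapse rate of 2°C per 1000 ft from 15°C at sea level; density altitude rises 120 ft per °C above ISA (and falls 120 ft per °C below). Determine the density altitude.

12992 ft

Pressure altitude = 12470 + (29.92 − 29.59) × 1000 = 12470 + (+330) = 12800 ft.
ISA temperature at 12800 ft = 15 − 2 × (12800/1000) = -10.6°C.
ISA deviation = -9 − (-10.6) = +1.6°C.
Density altitude = 12800 + 120 × (1.6) = 12992 ft.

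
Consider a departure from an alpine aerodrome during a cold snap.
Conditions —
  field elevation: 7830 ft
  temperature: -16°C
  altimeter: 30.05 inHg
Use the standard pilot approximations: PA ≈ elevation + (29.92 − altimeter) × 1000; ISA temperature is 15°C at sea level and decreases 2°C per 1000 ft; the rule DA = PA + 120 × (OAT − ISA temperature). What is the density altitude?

5828 ft

Pressure altitude = 7830 + (29.92 − 30.05) × 1000 = 7830 + (-130) = 7700 ft.
ISA temperature at 7700 ft = 15 − 2 × (7700/1000) = -0.4°C.
ISA deviation = -16 − (-0.4) = -15.6°C.
Density altitude = 7700 + 120 × (-15.6) = 5828 ft.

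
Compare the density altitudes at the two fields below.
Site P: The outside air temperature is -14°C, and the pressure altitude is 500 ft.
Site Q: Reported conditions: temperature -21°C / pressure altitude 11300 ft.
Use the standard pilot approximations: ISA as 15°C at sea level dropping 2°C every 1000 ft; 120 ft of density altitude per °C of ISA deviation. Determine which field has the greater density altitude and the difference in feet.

Site P: ISA temp = 14°C, deviation -28°C, DA = 500 + 120 × (-28) = -2860 ft.
Site Q: ISA temp = -7.6°C, deviation -13.4°C, DA = 11300 + 120 × (-13.4) = 9692 ft.
Site Q is higher by 9692 − (-2860) = 12552 ft.

Site Q by 12552 ft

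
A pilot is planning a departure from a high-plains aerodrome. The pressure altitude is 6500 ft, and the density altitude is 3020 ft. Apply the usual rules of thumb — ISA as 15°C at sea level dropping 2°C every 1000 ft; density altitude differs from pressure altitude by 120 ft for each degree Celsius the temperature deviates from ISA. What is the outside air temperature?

-27°C

Density altitude − pressure altitude = 3020 − 6500 = -3480 ft.
At 120 ft/°C that is an ISA deviation of -3480/120 = -29°C.
ISA temperature at 6500 ft = 15 − 2 × (6500/1000) = 2°C.
OAT = ISA + deviation = 2 + (-29) = -27°C.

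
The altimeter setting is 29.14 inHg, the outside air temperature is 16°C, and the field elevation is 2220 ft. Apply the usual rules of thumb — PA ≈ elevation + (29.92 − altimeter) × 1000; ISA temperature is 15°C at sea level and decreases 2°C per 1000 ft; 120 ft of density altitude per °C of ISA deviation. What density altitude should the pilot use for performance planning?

3840 ft

Pressure altitude = 2220 + (29.92 − 29.14) × 1000 = 2220 + (+780) = 3000 ft.
ISA temperature at 3000 ft = 15 − 2 × (3000/1000) = 9°C.
ISA deviation = 16 − 9 = +7°C.
Density altitude = 3000 + 120 × (7) = 3840 ft.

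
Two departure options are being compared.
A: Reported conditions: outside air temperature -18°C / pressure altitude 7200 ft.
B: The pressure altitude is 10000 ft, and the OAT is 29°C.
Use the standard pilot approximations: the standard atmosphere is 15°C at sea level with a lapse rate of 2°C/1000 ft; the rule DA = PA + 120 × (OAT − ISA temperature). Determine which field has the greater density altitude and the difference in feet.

A: ISA temp = 0.6°C, deviation -18.6°C, DA = 7200 + 120 × (-18.6) = 4968 ft.
B: ISA temp = -5°C, deviation +34°C, DA = 10000 + 120 × 34 = 14080 ft.
B is higher by 14080 − 4968 = 9112 ft.

B by 9112 ft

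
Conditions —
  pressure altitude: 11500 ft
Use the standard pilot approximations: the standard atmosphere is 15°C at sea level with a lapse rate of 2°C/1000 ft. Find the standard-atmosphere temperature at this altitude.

ISA temperature = 15 − 2 × (11500/1000) = 15 − 23 = -8°C.

-8°C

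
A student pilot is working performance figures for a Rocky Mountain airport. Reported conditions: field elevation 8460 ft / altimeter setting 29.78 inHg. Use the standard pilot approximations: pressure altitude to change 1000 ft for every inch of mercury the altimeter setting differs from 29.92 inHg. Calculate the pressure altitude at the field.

8600 ft

Pressure correction = (29.92 − 29.78) × 1000 = +140 ft.
Pressure altitude = 8460 + (+140) = 8600 ft.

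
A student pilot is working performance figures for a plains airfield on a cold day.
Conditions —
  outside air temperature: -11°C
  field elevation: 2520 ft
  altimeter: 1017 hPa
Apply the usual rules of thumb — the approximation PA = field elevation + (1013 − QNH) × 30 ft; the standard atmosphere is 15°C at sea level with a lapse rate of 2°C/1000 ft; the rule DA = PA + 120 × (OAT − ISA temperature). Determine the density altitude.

Pressure altitude = 2520 + (1013 − 1017) × 30 = 2520 + (-120) = 2400 ft.
ISA temperature at 2400 ft = 15 − 2 × (2400/1000) = 10.2°C.
ISA deviation = -11 − 10.2 = -21.2°C.
Density altitude = 2400 + 120 × (-21.2) = -144 ft.

-144 ft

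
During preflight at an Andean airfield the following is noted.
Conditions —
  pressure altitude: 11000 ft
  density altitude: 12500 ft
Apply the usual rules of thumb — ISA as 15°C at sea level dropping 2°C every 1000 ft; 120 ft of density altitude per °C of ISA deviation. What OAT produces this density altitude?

Density altitude − pressure altitude = 12500 − 11000 = +1500 ft.
At 120 ft/°C that is an ISA deviation of 1500/120 = +12.5°C.
ISA temperature at 11000 ft = 15 − 2 × (11000/1000) = -7°C.
OAT = ISA + deviation = -7 + (+12.5) = 5.5°C.

5.5°C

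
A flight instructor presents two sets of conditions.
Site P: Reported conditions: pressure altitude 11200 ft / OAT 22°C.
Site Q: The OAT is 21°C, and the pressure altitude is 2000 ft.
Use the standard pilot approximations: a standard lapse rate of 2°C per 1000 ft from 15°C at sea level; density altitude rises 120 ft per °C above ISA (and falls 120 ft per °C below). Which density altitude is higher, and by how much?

Site P by 11528 ft

Site P: ISA temp = -7.4°C, deviation +29.4°C, DA = 11200 + 120 × 29.4 = 14728 ft.
Site Q: ISA temp = 11°C, deviation +10°C, DA = 2000 + 120 × 10 = 3200 ft.
Site P is higher by 14728 − 3200 = 11528 ft.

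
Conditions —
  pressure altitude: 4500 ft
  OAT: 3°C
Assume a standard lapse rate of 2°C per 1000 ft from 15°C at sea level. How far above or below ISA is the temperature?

ISA-3°C

ISA temperature at 4500 ft = 15 − 2 × (4500/1000) = 6°C.
Deviation = OAT − ISA = 3 − 6 = -3°C.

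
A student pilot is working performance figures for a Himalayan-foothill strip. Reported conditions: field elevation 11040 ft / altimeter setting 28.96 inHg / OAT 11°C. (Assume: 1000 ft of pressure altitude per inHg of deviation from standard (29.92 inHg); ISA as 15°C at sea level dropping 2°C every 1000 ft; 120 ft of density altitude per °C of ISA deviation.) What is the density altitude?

14400 ft

Pressure altitude = 11040 + (29.92 − 28.96) × 1000 = 11040 + (+960) = 12000 ft.
ISA temperature at 12000 ft = 15 − 2 × (12000/1000) = -9°C.
ISA deviation = 11 − (-9) = +20°C.
Density altitude = 12000 + 120 × (20) = 14400 ft.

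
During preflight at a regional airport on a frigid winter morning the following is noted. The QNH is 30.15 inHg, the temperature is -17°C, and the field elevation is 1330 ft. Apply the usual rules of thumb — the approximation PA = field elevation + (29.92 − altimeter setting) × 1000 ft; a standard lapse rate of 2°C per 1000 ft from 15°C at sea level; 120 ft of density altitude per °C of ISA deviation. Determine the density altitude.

-2476 ft

Pressure altitude = 1330 + (29.92 − 30.15) × 1000 = 1330 + (-230) = 1100 ft.
ISA temperature at 1100 ft = 15 − 2 × (1100/1000) = 12.8°C.
ISA deviation = -17 − 12.8 = -29.8°C.
Density altitude = 1100 + 120 × (-29.8) = -2476 ft.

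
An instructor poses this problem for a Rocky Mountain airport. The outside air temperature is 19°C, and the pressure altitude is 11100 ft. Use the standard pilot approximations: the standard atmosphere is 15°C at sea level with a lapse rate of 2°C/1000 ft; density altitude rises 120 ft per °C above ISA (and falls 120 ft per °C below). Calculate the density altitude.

14244 ft

ISA temperature at 11100 ft = 15 − 2 × (11100/1000) = -7.2°C.
ISA deviation = 19 − (-7.2) = +26.2°C.
Density altitude = 11100 + 120 × (26.2) = 11100 + (+3144) = 14244 ft.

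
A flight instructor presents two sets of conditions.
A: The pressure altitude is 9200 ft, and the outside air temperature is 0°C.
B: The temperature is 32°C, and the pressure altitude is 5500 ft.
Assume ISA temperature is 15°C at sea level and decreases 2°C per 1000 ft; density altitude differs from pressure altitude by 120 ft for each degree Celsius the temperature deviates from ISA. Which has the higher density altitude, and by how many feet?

A: ISA temp = -3.4°C, deviation +3.4°C, DA = 9200 + 120 × 3.4 = 9608 ft.
B: ISA temp = 4°C, deviation +28°C, DA = 5500 + 120 × 28 = 8860 ft.
A is higher by 9608 − 8860 = 748 ft.

A by 748 ft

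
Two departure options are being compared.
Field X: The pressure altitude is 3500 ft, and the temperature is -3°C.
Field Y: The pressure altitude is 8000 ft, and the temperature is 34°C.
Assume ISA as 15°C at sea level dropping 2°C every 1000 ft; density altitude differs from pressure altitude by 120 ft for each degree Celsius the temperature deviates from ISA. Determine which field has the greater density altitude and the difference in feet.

Field Y by 10020 ft

Field X: ISA temp = 8°C, deviation -11°C, DA = 3500 + 120 × (-11) = 2180 ft.
Field Y: ISA temp = -1°C, deviation +35°C, DA = 8000 + 120 × 35 = 12200 ft.
Field Y is higher by 12200 − 2180 = 10020 ft.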